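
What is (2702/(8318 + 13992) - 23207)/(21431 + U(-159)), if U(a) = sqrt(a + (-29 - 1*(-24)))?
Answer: -5547901562354/5123356803375 + 517745468*I*sqrt(41)/5123356803375 ≈ -1.0829 + 0.00064707*I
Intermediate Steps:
U(a) = sqrt(-5 + a) (U(a) = sqrt(a + (-29 + 24)) = sqrt(a - 5) = sqrt(-5 + a))
(2702/(8318 + 13992) - 23207)/(21431 + U(-159)) = (2702/(8318 + 13992) - 23207)/(21431 + sqrt(-5 - 159)) = (2702/22310 - 23207)/(21431 + sqrt(-164)) = (2702*(1/22310) - 23207)/(21431 + 2*I*sqrt(41)) = (1351/11155 - 23207)/(21431 + 2*I*sqrt(41)) = -258872734/(11155*(21431 + 2*I*sqrt(41)))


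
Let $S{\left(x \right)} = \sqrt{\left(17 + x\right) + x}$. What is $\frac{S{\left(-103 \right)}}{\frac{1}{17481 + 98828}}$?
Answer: $348927 i \sqrt{21} \approx 1.599 \cdot 10^{6} i$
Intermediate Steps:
$S{\left(x \right)} = \sqrt{17 + 2 x}$
$\frac{S{\left(-103 \right)}}{\frac{1}{17481 + 98828}} = \frac{\sqrt{17 + 2 \left(-103\right)}}{\frac{1}{17481 + 98828}} = \frac{\sqrt{17 - 206}}{\frac{1}{116309}} = \sqrt{-189} \frac{1}{\frac{1}{116309}} = 3 i \sqrt{21} \cdot 116309 = 348927 i \sqrt{21}$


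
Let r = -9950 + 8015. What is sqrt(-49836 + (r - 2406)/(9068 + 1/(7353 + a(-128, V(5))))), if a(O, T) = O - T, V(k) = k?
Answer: 4*I*sqrt(13351338215057869611)/65470961 ≈ 223.24*I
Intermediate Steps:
r = -1935
sqrt(-49836 + (r - 2406)/(9068 + 1/(7353 + a(-128, V(5))))) = sqrt(-49836 + (-1935 - 2406)/(9068 + 1/(7353 + (-128 - 1*5)))) = sqrt(-49836 - 4341/(9068 + 1/(7353 + (-128 - 5)))) = sqrt(-49836 - 4341/(9068 + 1/(7353 - 133))) = sqrt(-49836 - 4341/(9068 + 1/7220)) = sqrt(-49836 - 4341/65470961/7220) = sqrt(-49836 - 4341*7220/65470961) = sqrt(-49836 - 31342020/65470961) = sqrt(-3262842154416/65470961) = 4*I*sqrt(13351338215057869611)/65470961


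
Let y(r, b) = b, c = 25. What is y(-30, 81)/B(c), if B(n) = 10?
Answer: 81/10 ≈ 8.1000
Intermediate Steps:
y(-30, 81)/B(c) = 81/10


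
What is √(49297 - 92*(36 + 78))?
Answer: 197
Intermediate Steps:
√(49297 - 92*(36 + 78)) = √(49297 - 92*114) = √(49297 - 10488) = √38809 = 197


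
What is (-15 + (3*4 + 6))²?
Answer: 9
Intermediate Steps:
(-15 + (3*4 + 6))² = (-15 + (12 + 6))² = (-15 + 18)² = 3² = 9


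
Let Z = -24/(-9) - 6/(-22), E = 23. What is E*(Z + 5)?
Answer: 6026/33 ≈ 182.61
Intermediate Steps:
Z = 97/33 (Z = -24*(-⅑) - 6*(-1/22) = 8/3 + 3/11 = 97/33 ≈ 2.9394)
E*(Z + 5) = 23*(97/33 + 5) = 23*(262/33) = 6026/33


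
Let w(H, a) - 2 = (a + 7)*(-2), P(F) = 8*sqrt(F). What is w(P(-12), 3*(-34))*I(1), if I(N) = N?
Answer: 192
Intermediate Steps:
w(H, a) = -12 - 2*a (w(H, a) = 2 + (a + 7)*(-2) = 2 + (7 + a)*(-2) = 2 + (-14 - 2*a) = -12 - 2*a)
w(P(-12), 3*(-34))*I(1) = (-12 - 6*(-34))*1 = (-12 - 2*(-102))*1 = (-12 + 204)*1 = 192*1 = 192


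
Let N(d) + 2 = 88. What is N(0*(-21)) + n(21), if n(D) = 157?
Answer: 243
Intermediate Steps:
N(d) = 86 (N(d) = -2 + 88 = 86)
N(0*(-21)) + n(21) = 86 + 157 = 243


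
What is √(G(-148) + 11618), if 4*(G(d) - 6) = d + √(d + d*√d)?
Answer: √(46348 + 2*√37*√(-1 - 2*I*√37))/2 ≈ 107.68 - 0.036291*I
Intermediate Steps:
G(d) = 6 + d/4 + √(d + d^(3/2))/4 (G(d) = 6 + (d + √(d + d*√d))/4 = 6 + (d + √(d + d^(3/2)))/4 = 6 + (d/4 + √(d + d^(3/2))/4) = 6 + d/4 + √(d + d^(3/2))/4)
√(G(-148) + 11618) = √((6 + (¼)*(-148) + √(-148 + (-148)^(3/2))/4) + 11618) = √((6 - 37 + √(-148 - 296*I*√37)/4) + 11618) = √((-31 + √(-148 - 296*I*√37)/4) + 11618) = √(11587 + √(-148 - 296*I*√37)/4)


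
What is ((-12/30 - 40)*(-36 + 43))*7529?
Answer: -10646006/5 ≈ -2.1292e+6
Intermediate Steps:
((-12/30 - 40)*(-36 + 43))*7529 = ((-12*1/30 - 40)*7)*7529 = ((-2/5 - 40)*7)*7529 = -202/5*7*7529 = -1414/5*7529 = -10646006/5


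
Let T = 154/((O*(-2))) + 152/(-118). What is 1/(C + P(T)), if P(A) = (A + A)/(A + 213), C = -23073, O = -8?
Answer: -104471/2410451513 ≈ -4.3341e-5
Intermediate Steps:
T = 3935/472 (T = 154/((-8*(-2))) + 152/(-118) = 154/16 + 152*(-1/118) = 154*(1/16) - 76/59 = 77/8 - 76/59 = 3935/472 ≈ 8.3369)
P(A) = 2*A/(213 + A) (P(A) = (2*A)/(213 + A) = 2*A/(213 + A))
1/(C + P(T)) = 1/(-23073 + 2*(3935/472)/(213 + 3935/472)) = 1/(-23073 + 2*(3935/472)/(104471/472)) = 1/(-23073 + 2*(3935/472)*(472/104471)) = 1/(-23073 + 7870/104471) = 1/(-2410451513/104471) = -104471/2410451513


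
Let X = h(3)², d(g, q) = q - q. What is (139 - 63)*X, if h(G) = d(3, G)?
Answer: 0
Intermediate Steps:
d(g, q) = 0
h(G) = 0
X = 0 (X = 0² = 0)
(139 - 63)*X = (139 - 63)*0 = 76*0 = 0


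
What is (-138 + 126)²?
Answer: 144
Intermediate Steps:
(-138 + 126)² = (-12)² = 144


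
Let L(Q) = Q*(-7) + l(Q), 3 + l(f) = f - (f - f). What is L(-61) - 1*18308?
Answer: -17945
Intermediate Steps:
l(f) = -3 + f (l(f) = -3 + (f - (f - f)) = -3 + (f - 1*0) = -3 + (f + 0) = -3 + f)
L(Q) = -3 - 6*Q (L(Q) = Q*(-7) + (-3 + Q) = -7*Q + (-3 + Q) = -3 - 6*Q)
L(-61) - 1*18308 = (-3 - 6*(-61)) - 1*18308 = (-3 + 366) - 18308 = 363 - 18308 = -17945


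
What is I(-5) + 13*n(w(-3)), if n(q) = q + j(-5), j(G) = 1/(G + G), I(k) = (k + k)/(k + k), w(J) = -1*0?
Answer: -3/10 ≈ -0.30000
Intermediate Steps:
w(J) = 0
I(k) = 1 (I(k) = (2*k)/((2*k)) = (2*k)*(1/(2*k)) = 1)
j(G) = 1/(2*G)
n(q) = -1/10 + q (n(q) = q + (1/2)/(-5) = q + (1/2)*(-1/5) = q - 1/10 = -1/10 + q)
I(-5) + 13*n(w(-3)) = 1 + 13*(-1/10 + 0) = 1 + 13*(-1/10) = 1 - 13/10 = -3/10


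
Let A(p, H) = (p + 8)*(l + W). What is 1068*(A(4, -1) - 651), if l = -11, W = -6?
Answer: -913140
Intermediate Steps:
A(p, H) = -136 - 17*p (A(p, H) = (p + 8)*(-11 - 6) = (8 + p)*(-17) = -136 - 17*p)
1068*(A(4, -1) - 651) = 1068*((-136 - 17*4) - 651) = 1068*((-136 - 68) - 651) = 1068*(-204 - 651) = 1068*(-855) = -913140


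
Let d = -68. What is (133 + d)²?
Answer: 4225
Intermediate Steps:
(133 + d)² = (133 - 68)² = 65² = 4225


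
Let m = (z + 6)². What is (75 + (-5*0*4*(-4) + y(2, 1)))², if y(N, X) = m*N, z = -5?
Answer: 5929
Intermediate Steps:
m = 1 (m = (-5 + 6)² = 1² = 1)
y(N, X) = N (y(N, X) = 1*N = N)
(75 + (-5*0*4*(-4) + y(2, 1)))² = (75 + (-5*0*4*(-4) + 2))² = (75 + (-0*(-4) + 2))² = (75 + (-5*0 + 2))² = (75 + (0 + 2))² = (75 + 2)² = 77² = 5929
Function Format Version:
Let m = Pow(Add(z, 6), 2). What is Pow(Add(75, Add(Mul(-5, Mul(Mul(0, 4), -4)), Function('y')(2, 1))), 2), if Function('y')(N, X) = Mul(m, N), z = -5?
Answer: 5929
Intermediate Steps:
m = 1 (m = Pow(Add(-5, 6), 2) = Pow(1, 2) = 1)
Function('y')(N, X) = N (Function('y')(N, X) = Mul(1, N) = N)
Pow(Add(75, Add(Mul(-5, Mul(Mul(0, 4), -4)), Function('y')(2, 1))), 2) = Pow(Add(75, Add(Mul(-5, Mul(Mul(0, 4), -4)), 2)), 2) = Pow(Add(75, Add(Mul(-5, Mul(0, -4)), 2)), 2) = Pow(Add(75, Add(Mul(-5, 0), 2)), 2) = Pow(Add(75, Add(0, 2)), 2) = Pow(Add(75, 2), 2) = Pow(77, 2) = 5929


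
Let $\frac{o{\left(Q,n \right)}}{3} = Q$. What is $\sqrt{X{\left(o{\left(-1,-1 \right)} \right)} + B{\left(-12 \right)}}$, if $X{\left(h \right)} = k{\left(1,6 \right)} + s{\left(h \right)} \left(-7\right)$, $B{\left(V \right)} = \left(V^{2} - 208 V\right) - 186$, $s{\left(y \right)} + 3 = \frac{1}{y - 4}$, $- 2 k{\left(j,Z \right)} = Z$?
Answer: $\sqrt{2473} \approx 49.729$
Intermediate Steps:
$o{\left(Q,n \right)} = 3 Q$
$k{\left(j,Z \right)} = - \frac{Z}{2}$
$s{\left(y \right)} = -3 + \frac{1}{-4 + y}$ ($s{\left(y \right)} = -3 + \frac{1}{y - 4} = -3 + \frac{1}{-4 + y}$)
$B{\left(V \right)} = -186 + V^{2} - 208 V$
$X{\left(h \right)} = -3 - \frac{7 \left(13 - 3 h\right)}{-4 + h}$ ($X{\left(h \right)} = \left(- \frac{1}{2}\right) 6 + \frac{13 - 3 h}{-4 + h} \left(-7\right) = -3 - \frac{7 \left(13 - 3 h\right)}{-4 + h}$)
$\sqrt{X{\left(o{\left(-1,-1 \right)} \right)} + B{\left(-12 \right)}} = \sqrt{\frac{-79 + 18 \cdot 3 \left(-1\right)}{-4 + 3 \left(-1\right)} - \left(-2310 - 144\right)} = \sqrt{\frac{-79 + 18 \left(-3\right)}{-4 - 3} + \left(-186 + 144 + 2496\right)} = \sqrt{\frac{-79 - 54}{-7} + 2454} = \sqrt{\left(- \frac{1}{7}\right) \left(-133\right) + 2454} = \sqrt{19 + 2454} = \sqrt{2473}$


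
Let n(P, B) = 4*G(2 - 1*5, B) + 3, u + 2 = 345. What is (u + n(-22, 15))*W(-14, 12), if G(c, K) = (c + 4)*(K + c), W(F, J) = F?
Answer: -5516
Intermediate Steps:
u = 343 (u = -2 + 345 = 343)
G(c, K) = (4 + c)*(K + c)
n(P, B) = -9 + 4*B (n(P, B) = 4*((2 - 1*5)² + 4*B + 4*(2 - 1*5) + B*(2 - 1*5)) + 3 = 4*((2 - 5)² + 4*B + 4*(2 - 5) + B*(2 - 5)) + 3 = 4*((-3)² + 4*B + 4*(-3) + B*(-3)) + 3 = 4*(9 + 4*B - 12 - 3*B) + 3 = 4*(-3 + B) + 3 = (-12 + 4*B) + 3 = -9 + 4*B)
(u + n(-22, 15))*W(-14, 12) = (343 + (-9 + 4*15))*(-14) = (343 + (-9 + 60))*(-14) = (343 + 51)*(-14) = 394*(-14) = -5516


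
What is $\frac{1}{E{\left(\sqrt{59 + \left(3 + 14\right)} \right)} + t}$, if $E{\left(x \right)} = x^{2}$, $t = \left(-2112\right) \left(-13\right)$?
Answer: $\frac{1}{27532} \approx 3.6321 \cdot 10^{-5}$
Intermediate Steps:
$t = 27456$
$\frac{1}{E{\left(\sqrt{59 + \left(3 + 14\right)} \right)} + t} = \frac{1}{\left(\sqrt{59 + \left(3 + 14\right)}\right)^{2} + 27456} = \frac{1}{\left(\sqrt{59 + 17}\right)^{2} + 27456} = \frac{1}{\left(\sqrt{76}\right)^{2} + 27456} = \frac{1}{\left(2 \sqrt{19}\right)^{2} + 27456} = \frac{1}{76 + 27456} = \frac{1}{27532}$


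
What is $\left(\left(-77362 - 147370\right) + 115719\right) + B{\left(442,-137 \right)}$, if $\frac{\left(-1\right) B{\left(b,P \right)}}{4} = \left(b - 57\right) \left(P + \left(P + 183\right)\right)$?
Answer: $31127$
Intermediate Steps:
$B{\left(b,P \right)} = - 4 \left(-57 + b\right) \left(183 + 2 P\right)$ ($B{\left(b,P \right)} = - 4 \left(b - 57\right) \left(P + \left(P + 183\right)\right) = - 4 \left(-57 + b\right) \left(P + \left(183 + P\right)\right) = - 4 \left(-57 + b\right) \left(183 + 2 P\right)$)
$\left(\left(-77362 - 147370\right) + 115719\right) + B{\left(442,-137 \right)} = \left(\left(-77362 - 147370\right) + 115719\right) + \left(41724 - 323544 + 456 \left(-137\right) - \left(-1096\right) 442\right) = \left(-224732 + 115719\right) + \left(41724 - 323544 - 62472 + 484432\right) = -109013 + 140140 = 31127$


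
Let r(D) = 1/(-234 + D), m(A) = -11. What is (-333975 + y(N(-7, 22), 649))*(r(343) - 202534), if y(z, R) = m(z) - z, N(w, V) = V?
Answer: 7373629079640/109 ≈ 6.7648e+10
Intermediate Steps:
y(z, R) = -11 - z
(-333975 + y(N(-7, 22), 649))*(r(343) - 202534) = (-333975 + (-11 - 1*22))*(1/(-234 + 343) - 202534) = (-333975 + (-11 - 22))*(1/109 - 202534) = (-333975 - 33)*(1/109 - 202534) = -334008*(-22076205/109) = 7373629079640/109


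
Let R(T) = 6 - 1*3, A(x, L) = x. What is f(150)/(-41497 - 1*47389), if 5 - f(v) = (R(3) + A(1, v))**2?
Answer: 11/88886 ≈ 0.00012375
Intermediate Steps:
R(T) = 3 (R(T) = 6 - 3 = 3)
f(v) = -11 (f(v) = 5 - (3 + 1)**2 = 5 - 1*4**2 = 5 - 1*16 = 5 - 16 = -11)
f(150)/(-41497 - 1*47389) = -11/(-41497 - 1*47389) = -11/(-41497 - 47389) = -11/(-88886) = -11*(-1/88886) = 11/88886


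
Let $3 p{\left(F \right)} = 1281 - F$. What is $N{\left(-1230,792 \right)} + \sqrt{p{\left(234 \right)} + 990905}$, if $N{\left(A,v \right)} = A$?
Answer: $-1230 + \sqrt{991254} \approx -234.38$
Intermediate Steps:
$p{\left(F \right)} = 427 - \frac{F}{3}$ ($p{\left(F \right)} = \frac{1281 - F}{3} = 427 - \frac{F}{3}$)
$N{\left(-1230,792 \right)} + \sqrt{p{\left(234 \right)} + 990905} = -1230 + \sqrt{\left(427 - 78\right) + 990905} = -1230 + \sqrt{349 + 990905} = -1230 + \sqrt{991254}$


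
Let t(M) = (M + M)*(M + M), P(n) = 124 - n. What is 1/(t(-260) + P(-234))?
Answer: 1/270758 ≈ 3.6933e-6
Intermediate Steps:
t(M) = 4*M² (t(M) = (2*M)*(2*M) = 4*M²)
1/(t(-260) + P(-234)) = 1/(4*(-260)² + (124 - 1*(-234))) = 1/(4*67600 + (124 + 234)) = 1/(270400 + 358) = 1/270758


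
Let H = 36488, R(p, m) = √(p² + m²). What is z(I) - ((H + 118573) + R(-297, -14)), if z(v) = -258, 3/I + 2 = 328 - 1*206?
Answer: -155319 - √88405 ≈ -1.5562e+5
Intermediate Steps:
R(p, m) = √(m² + p²)
I = 1/40 (I = 3/(-2 + (328 - 1*206)) = 3/(-2 + (328 - 206)) = 3/(-2 + 122) = 3/120 = 3*(1/120) = 1/40 ≈ 0.025000)
z(I) - ((H + 118573) + R(-297, -14)) = -258 - ((36488 + 118573) + √((-14)² + (-297)²)) = -258 - (155061 + √(196 + 88209)) = -258 - (155061 + √88405) = -258 + (-155061 - √88405) = -155319 - √88405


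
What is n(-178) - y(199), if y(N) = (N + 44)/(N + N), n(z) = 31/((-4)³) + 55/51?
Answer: -10715/649536 ≈ -0.016496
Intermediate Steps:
n(z) = 1939/3264 (n(z) = 31/(-64) + 55*(1/51) = 31*(-1/64) + 55/51 = -31/64 + 55/51 = 1939/3264)
y(N) = (44 + N)/(2*N) (y(N) = (44 + N)/((2*N)) = (44 + N)*(1/(2*N)) = (44 + N)/(2*N))
n(-178) - y(199) = 1939/3264 - (44 + 199)/(2*199) = 1939/3264 - 243/(2*199) = 1939/3264 - 1*243/398 = 1939/3264 - 243/398 = -10715/649536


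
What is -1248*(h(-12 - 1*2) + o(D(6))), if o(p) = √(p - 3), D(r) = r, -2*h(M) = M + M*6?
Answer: -61152 - 1248*√3 ≈ -63314.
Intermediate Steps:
h(M) = -7*M/2 (h(M) = -(M + M*6)/2 = -(M + 6*M)/2 = -7*M/2)
o(p) = √(-3 + p)
-1248*(h(-12 - 1*2) + o(D(6))) = -1248*(-7*(-12 - 1*2)/2 + √(-3 + 6)) = -1248*(-7*(-12 - 2)/2 + √3) = -1248*(-7/2*(-14) + √3) = -1248*(49 + √3) = -61152 - 1248*√3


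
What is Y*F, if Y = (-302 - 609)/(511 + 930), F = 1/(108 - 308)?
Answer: 911/288200 ≈ 0.0031610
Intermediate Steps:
F = -1/200 (F = 1/(-200) = -1/200 ≈ -0.0050000)
Y = -911/1441 ≈ -0.63220
Y*F = -911/1441*(-1/200) = 911/288200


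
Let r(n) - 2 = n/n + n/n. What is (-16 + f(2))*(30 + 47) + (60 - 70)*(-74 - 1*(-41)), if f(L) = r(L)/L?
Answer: -748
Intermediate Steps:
r(n) = 4 (r(n) = 2 + (n/n + n/n) = 2 + (1 + 1) = 2 + 2 = 4)
f(L) = 4/L
(-16 + f(2))*(30 + 47) + (60 - 70)*(-74 - 1*(-41)) = (-16 + 4/2)*(30 + 47) + (60 - 70)*(-74 - 1*(-41)) = (-16 + 4*(1/2))*77 - 10*(-74 + 41) = (-16 + 2)*77 - 10*(-33) = -14*77 + 330 = -1078 + 330 = -748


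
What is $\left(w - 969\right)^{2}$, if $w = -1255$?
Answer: $4946176$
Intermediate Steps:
$\left(w - 969\right)^{2} = \left(-1255 - 969\right)^{2} = \left(-2224\right)^{2} = 4946176$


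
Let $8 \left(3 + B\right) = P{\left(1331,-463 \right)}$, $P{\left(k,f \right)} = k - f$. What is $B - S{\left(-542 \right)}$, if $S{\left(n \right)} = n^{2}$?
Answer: $- \frac{1174171}{4} \approx -2.9354 \cdot 10^{5}$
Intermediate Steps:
$B = \frac{885}{4}$ ($B = -3 + \frac{1331 - -463}{8} = -3 + \frac{1331 + 463}{8} = -3 + \frac{1}{8} \cdot 1794 = -3 + \frac{897}{4} = \frac{885}{4} \approx 221.25$)
$B - S{\left(-542 \right)} = \frac{885}{4} - \left(-542\right)^{2} = \frac{885}{4} - 293764 = - \frac{1174171}{4}$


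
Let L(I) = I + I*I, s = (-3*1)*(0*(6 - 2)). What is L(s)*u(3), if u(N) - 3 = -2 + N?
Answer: 0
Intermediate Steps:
u(N) = 1 + N (u(N) = 3 + (-2 + N) = 1 + N)
s = 0 (s = -0*4 = -3*0 = 0)
L(I) = I + I**2
L(s)*u(3) = (0*(1 + 0))*(1 + 3) = (0*1)*4 = 0*4 = 0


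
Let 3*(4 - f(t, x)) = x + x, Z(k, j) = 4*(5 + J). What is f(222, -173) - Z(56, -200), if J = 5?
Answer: 238/3 ≈ 79.333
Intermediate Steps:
Z(k, j) = 40 (Z(k, j) = 4*(5 + 5) = 4*10 = 40)
f(t, x) = 4 - 2*x/3 (f(t, x) = 4 - (x + x)/3 = 4 - 2*x/3)
f(222, -173) - Z(56, -200) = (4 - 2/3*(-173)) - 1*40 = (4 + 346/3) - 40 = 358/3 - 40 = 238/3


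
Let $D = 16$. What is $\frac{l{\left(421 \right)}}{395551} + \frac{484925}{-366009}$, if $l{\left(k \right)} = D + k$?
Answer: $- \frac{27378946106}{20682175137} \approx -1.3238$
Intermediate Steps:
$l{\left(k \right)} = 16 + k$
$\frac{l{\left(421 \right)}}{395551} + \frac{484925}{-366009} = \frac{16 + 421}{395551} + \frac{484925}{-366009} = 437 \cdot \frac{1}{395551} + 484925 \left(- \frac{1}{366009}\right) = \frac{437}{395551} - \frac{69275}{52287} = - \frac{27378946106}{20682175137}$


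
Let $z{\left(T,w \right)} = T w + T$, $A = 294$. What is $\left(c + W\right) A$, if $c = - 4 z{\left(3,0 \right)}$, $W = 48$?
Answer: $10584$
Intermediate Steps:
$z{\left(T,w \right)} = T + T w$
$c = -12$ ($c = - 4 \cdot 3 \left(1 + 0\right) = - 4 \cdot 3 \cdot 1 = \left(-4\right) 3 = -12$)
$\left(c + W\right) A = \left(-12 + 48\right) 294 = 36 \cdot 294 = 10584$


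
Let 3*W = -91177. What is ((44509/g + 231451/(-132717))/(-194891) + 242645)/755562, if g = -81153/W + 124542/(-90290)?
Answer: 11115533048702053665399221/34612213335507697947528744 ≈ 0.32115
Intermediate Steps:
W = -91177/3 (W = (⅓)*(-91177) = -91177/3 ≈ -30392.)
g = 5313273588/4116185665 (g = -81153/(-91177/3) + 124542/(-90290) = -81153*(-3/91177) + 124542*(-1/90290) = 243459/91177 - 62271/45145 = 5313273588/4116185665 ≈ 1.2908)
((44509/g + 231451/(-132717))/(-194891) + 242645)/755562 = ((44509/(5313273588/4116185665) + 231451/(-132717))/(-194891) + 242645)/755562 = ((44509*(4116185665/5313273588) + 231451*(-1/132717))*(-1/194891) + 242645)*(1/755562) = ((183207307763485/5313273588 - 231451/132717)*(-1/194891) + 242645)*(1/755562) = ((8104498167320407519/235053910259532)*(-1/194891) + 242645)*(1/755562) = (-8104498167320407519/45809891624390451012 + 242645)*(1/755562) = (11115533048702053665399221/45809891624390451012)*(1/755562) = 11115533048702053665399221/34612213335507697947528744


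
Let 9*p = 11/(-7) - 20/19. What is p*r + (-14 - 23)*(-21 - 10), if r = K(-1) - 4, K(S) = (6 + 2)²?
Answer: 450673/399 ≈ 1129.5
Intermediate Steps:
K(S) = 64 (K(S) = 8² = 64)
p = -349/1197 (p = (11/(-7) - 20/19)/9 = (11*(-⅐) - 20*1/19)/9 = (-11/7 - 20/19)/9 = (⅑)*(-349/133) = -349/1197 ≈ -0.29156)
r = 60 (r = 64 - 4 = 60)
p*r + (-14 - 23)*(-21 - 10) = -349/1197*60 + (-14 - 23)*(-21 - 10) = -6980/399 - 37*(-31) = -6980/399 + 1147 = 450673/399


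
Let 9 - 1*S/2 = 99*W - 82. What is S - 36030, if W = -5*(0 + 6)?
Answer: -29908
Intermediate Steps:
W = -30 (W = -5*6 = -30)
S = 6122 (S = 18 - 2*(99*(-30) - 82) = 18 - 2*(-2970 - 82) = 18 - 2*(-3052) = 18 + 6104 = 6122)
S - 36030 = 6122 - 36030 = -29908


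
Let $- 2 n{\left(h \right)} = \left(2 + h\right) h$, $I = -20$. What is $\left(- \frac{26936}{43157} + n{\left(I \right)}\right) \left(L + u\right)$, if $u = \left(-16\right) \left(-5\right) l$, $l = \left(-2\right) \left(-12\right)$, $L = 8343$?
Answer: $- \frac{80002096548}{43157} \approx -1.8537 \cdot 10^{6}$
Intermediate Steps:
$l = 24$
$n{\left(h \right)} = - \frac{h \left(2 + h\right)}{2}$ ($n{\left(h \right)} = - \frac{\left(2 + h\right) h}{2} = - \frac{h \left(2 + h\right)}{2}$)
$u = 1920$ ($u = \left(-16\right) \left(-5\right) 24 = 80 \cdot 24 = 1920$)
$\left(- \frac{26936}{43157} + n{\left(I \right)}\right) \left(L + u\right) = \left(- \frac{26936}{43157} - - 10 \left(2 - 20\right)\right) \left(8343 + 1920\right) = \left(\left(-26936\right) \frac{1}{43157} - \left(-10\right) \left(-18\right)\right) 10263 = \left(- \frac{26936}{43157} - 180\right) 10263 = \left(- \frac{7795196}{43157}\right) 10263 = - \frac{80002096548}{43157}$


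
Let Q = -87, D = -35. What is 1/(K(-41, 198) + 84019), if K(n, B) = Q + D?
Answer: 1/83897 ≈ 1.1919e-5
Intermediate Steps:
K(n, B) = -122 (K(n, B) = -87 - 35 = -122)
1/(K(-41, 198) + 84019) = 1/(-122 + 84019) = 1/83897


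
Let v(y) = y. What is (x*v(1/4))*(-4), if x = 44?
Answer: -44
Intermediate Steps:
(x*v(1/4))*(-4) = (44/4)*(-4) = (44*(1/4))*(-4) = 11*(-4) = -44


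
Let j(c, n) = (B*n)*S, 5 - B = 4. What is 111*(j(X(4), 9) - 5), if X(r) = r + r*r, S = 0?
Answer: -555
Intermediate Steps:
B = 1 (B = 5 - 1*4 = 5 - 4 = 1)
X(r) = r + r²
j(c, n) = 0 (j(c, n) = (1*n)*0 = n*0 = 0)
111*(j(X(4), 9) - 5) = 111*(0 - 5) = 111*(-5) = -555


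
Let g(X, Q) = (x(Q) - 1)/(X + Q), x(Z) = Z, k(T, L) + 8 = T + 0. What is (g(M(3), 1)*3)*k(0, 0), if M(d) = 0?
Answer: 0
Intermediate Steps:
k(T, L) = -8 + T (k(T, L) = -8 + (T + 0) = -8 + T)
g(X, Q) = (-1 + Q)/(Q + X) (g(X, Q) = (Q - 1)/(X + Q) = (-1 + Q)/(Q + X))
(g(M(3), 1)*3)*k(0, 0) = (((-1 + 1)/(1 + 0))*3)*(-8 + 0) = ((0/1)*3)*(-8) = ((1*0)*3)*(-8) = (0*3)*(-8) = 0*(-8) = 0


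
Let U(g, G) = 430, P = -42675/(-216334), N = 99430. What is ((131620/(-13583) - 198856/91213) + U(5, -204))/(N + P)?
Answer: 2114523379246036/502828230503297185 ≈ 0.0042053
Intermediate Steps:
P = 42675/216334 (P = -42675*(-1/216334) = 42675/216334 ≈ 0.19726)
((131620/(-13583) - 198856/91213) + U(5, -204))/(N + P) = ((131620/(-13583) - 198856/91213) + 430)/(99430 + 42675/216334) = ((131620*(-1/13583) - 198856*1/91213) + 430)/(21510132295/216334) = ((-131620/13583 - 3752/1721) + 430)*(216334/21510132295) = (-277481436/23376343 + 430)*(216334/21510132295) = (9774346054/23376343)*(216334/21510132295) = 2114523379246036/502828230503297185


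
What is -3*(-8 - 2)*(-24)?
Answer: -720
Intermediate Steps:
-3*(-8 - 2)*(-24) = -3*(-10)*(-24) = 30*(-24) = -720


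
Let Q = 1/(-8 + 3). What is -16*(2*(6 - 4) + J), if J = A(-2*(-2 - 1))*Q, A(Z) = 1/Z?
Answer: -952/15 ≈ -63.467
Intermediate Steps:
A(Z) = 1/Z
Q = -⅕ (Q = 1/(-5) = -⅕ ≈ -0.20000)
J = -1/30 (J = -⅕/(-2*(-2 - 1)) = -⅕/(-2*(-3)) = -⅕/6 = (⅙)*(-⅕) = -1/30 ≈ -0.033333)
-16*(2*(6 - 4) + J) = -16*(2*(6 - 4) - 1/30) = -16*(2*2 - 1/30) = -16*(4 - 1/30) = -16*119/30 = -952/15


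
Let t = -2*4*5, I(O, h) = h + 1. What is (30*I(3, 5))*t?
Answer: -7200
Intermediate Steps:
I(O, h) = 1 + h
t = -40 (t = -8*5 = -40)
(30*I(3, 5))*t = (30*(1 + 5))*(-40) = (30*6)*(-40) = 180*(-40) = -7200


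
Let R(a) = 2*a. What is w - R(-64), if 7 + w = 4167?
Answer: 4288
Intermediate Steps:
w = 4160 (w = -7 + 4167 = 4160)
w - R(-64) = 4160 - 2*(-64) = 4160 - 1*(-128) = 4160 + 128 = 4288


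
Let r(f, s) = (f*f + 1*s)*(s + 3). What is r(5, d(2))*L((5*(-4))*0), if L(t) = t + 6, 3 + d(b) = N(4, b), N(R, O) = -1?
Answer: -126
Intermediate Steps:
d(b) = -4 (d(b) = -3 - 1 = -4)
L(t) = 6 + t
r(f, s) = (3 + s)*(s + f²) (r(f, s) = (f² + s)*(3 + s) = (s + f²)*(3 + s) = (3 + s)*(s + f²))
r(5, d(2))*L((5*(-4))*0) = ((-4)² + 3*(-4) + 3*5² - 4*5²)*(6 + (5*(-4))*0) = (16 - 12 + 3*25 - 4*25)*(6 - 20*0) = (16 - 12 + 75 - 100)*(6 + 0) = -21*6 = -126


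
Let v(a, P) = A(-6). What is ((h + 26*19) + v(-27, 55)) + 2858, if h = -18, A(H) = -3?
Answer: 3331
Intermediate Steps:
v(a, P) = -3
((h + 26*19) + v(-27, 55)) + 2858 = ((-18 + 26*19) - 3) + 2858 = ((-18 + 494) - 3) + 2858 = (476 - 3) + 2858 = 473 + 2858 = 3331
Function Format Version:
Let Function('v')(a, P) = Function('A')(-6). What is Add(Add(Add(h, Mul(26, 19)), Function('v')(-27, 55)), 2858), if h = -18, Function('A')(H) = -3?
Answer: 3331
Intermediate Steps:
Function('v')(a, P) = -3
Add(Add(Add(h, Mul(26, 19)), Function('v')(-27, 55)), 2858) = Add(Add(Add(-18, Mul(26, 19)), -3), 2858) = Add(Add(Add(-18, 494), -3), 2858) = Add(Add(476, -3), 2858) = Add(473, 2858) = 3331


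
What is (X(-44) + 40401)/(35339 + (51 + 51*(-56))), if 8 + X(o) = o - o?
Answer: 40393/32534 ≈ 1.2416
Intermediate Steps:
X(o) = -8 (X(o) = -8 + (o - o) = -8 + 0 = -8)
(X(-44) + 40401)/(35339 + (51 + 51*(-56))) = (-8 + 40401)/(35339 + (51 + 51*(-56))) = 40393/(35339 + (51 - 2856)) = 40393/(35339 - 2805) = 40393/32534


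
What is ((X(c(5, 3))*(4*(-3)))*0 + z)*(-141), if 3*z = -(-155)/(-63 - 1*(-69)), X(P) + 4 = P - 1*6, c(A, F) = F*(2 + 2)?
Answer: -7285/6 ≈ -1214.2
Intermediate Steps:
c(A, F) = 4*F (c(A, F) = F*4 = 4*F)
X(P) = -10 + P (X(P) = -4 + (P - 1*6) = -4 + (P - 6) = -4 + (-6 + P) = -10 + P)
z = 155/18 (z = (-(-155)/(-63 - 1*(-69)))/3 = (-(-155)/(-63 + 69))/3 = (-(-155)/6)/3 = (-1*(-155/6))/3 = (1/3)*(155/6) = 155/18 ≈ 8.6111)
((X(c(5, 3))*(4*(-3)))*0 + z)*(-141) = (((-10 + 4*3)*(4*(-3)))*0 + 155/18)*(-141) = (((-10 + 12)*(-12))*0 + 155/18)*(-141) = ((2*(-12))*0 + 155/18)*(-141) = (-24*0 + 155/18)*(-141) = (0 + 155/18)*(-141) = (155/18)*(-141) = -7285/6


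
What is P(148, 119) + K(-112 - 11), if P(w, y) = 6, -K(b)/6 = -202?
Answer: 1218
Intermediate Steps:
K(b) = 1212 (K(b) = -6*(-202) = 1212)
P(148, 119) + K(-112 - 11) = 6 + 1212 = 1218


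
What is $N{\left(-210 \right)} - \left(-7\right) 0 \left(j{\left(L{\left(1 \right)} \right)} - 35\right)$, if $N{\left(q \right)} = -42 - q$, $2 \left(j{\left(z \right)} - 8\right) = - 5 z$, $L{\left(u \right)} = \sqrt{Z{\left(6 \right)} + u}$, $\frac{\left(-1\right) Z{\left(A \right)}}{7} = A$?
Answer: $168$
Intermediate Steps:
$Z{\left(A \right)} = - 7 A$
$L{\left(u \right)} = \sqrt{-42 + u}$ ($L{\left(u \right)} = \sqrt{\left(-7\right) 6 + u} = \sqrt{-42 + u}$)
$j{\left(z \right)} = 8 - \frac{5 z}{2}$ ($j{\left(z \right)} = 8 + \frac{\left(-5\right) z}{2} = 8 - \frac{5 z}{2}$)
$N{\left(-210 \right)} - \left(-7\right) 0 \left(j{\left(L{\left(1 \right)} \right)} - 35\right) = \left(-42 - -210\right) - \left(-7\right) 0 \left(\left(8 - \frac{5 \sqrt{-42 + 1}}{2}\right) - 35\right) = \left(-42 + 210\right) - 0 \left(\left(8 - \frac{5 \sqrt{-41}}{2}\right) - 35\right) = 168 - 0 \left(\left(8 - \frac{5 i \sqrt{41}}{2}\right) - 35\right) = 168 - 0 \left(-27 - \frac{5 i \sqrt{41}}{2}\right) = 168 - 0 = 168 + 0 = 168$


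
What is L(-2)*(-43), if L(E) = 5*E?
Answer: 430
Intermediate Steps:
L(-2)*(-43) = (5*(-2))*(-43) = -10*(-43) = 430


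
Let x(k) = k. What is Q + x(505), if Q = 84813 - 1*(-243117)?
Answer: 328435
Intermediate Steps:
Q = 327930 (Q = 84813 + 243117 = 327930)
Q + x(505) = 327930 + 505 = 328435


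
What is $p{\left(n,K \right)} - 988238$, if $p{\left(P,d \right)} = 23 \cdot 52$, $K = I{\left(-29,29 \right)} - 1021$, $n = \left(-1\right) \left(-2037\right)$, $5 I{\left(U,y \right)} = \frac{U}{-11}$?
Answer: $-987042$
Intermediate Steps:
$I{\left(U,y \right)} = - \frac{U}{55}$ ($I{\left(U,y \right)} = \frac{U \frac{1}{-11}}{5} = \frac{U \left(- \frac{1}{11}\right)}{5} = \frac{\left(- \frac{1}{11}\right) U}{5} = - \frac{U}{55}$)
$n = 2037$
$K = - \frac{56126}{55}$ ($K = \left(- \frac{1}{55}\right) \left(-29\right) - 1021 = \frac{29}{55} - 1021 = - \frac{56126}{55} \approx -1020.5$)
$p{\left(P,d \right)} = 1196$
$p{\left(n,K \right)} - 988238 = 1196 - 988238 = -987042$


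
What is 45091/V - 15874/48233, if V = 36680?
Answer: 1592615883/1769186440 ≈ 0.90020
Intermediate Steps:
45091/V - 15874/48233 = 45091/36680 - 15874/48233 = 1592615883/1769186440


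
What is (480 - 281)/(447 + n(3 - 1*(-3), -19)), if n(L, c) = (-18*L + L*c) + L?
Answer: 199/231 ≈ 0.86147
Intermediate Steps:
n(L, c) = -17*L + L*c
(480 - 281)/(447 + n(3 - 1*(-3), -19)) = (480 - 281)/(447 + (3 - 1*(-3))*(-17 - 19)) = 199/(447 + (3 + 3)*(-36)) = 199/(447 + 6*(-36)) = 199/(447 - 216) = 199/231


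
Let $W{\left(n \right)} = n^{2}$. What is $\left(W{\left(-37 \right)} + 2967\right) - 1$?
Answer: $4335$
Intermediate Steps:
$\left(W{\left(-37 \right)} + 2967\right) - 1 = \left(\left(-37\right)^{2} + 2967\right) - 1 = \left(1369 + 2967\right) - 1 = 4336 - 1 = 4335$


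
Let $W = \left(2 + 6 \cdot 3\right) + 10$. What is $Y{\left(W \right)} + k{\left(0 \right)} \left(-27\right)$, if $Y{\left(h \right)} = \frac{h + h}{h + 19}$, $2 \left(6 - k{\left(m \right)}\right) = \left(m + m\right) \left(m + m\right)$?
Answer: $- \frac{7878}{49} \approx -160.78$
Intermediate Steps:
$k{\left(m \right)} = 6 - 2 m^{2}$ ($k{\left(m \right)} = 6 - \frac{\left(m + m\right) \left(m + m\right)}{2} = 6 - \frac{2 m 2 m}{2} = 6 - \frac{4 m^{2}}{2} = 6 - 2 m^{2}$)
$W = 30$ ($W = \left(2 + 18\right) + 10 = 20 + 10 = 30$)
$Y{\left(h \right)} = \frac{2 h}{19 + h}$
$Y{\left(W \right)} + k{\left(0 \right)} \left(-27\right) = 2 \cdot 30 \frac{1}{19 + 30} + \left(6 - 2 \cdot 0^{2}\right) \left(-27\right) = 2 \cdot 30 \cdot \frac{1}{49} + \left(6 - 0\right) \left(-27\right) = 2 \cdot 30 \cdot \frac{1}{49} + \left(6 + 0\right) \left(-27\right) = \frac{60}{49} + 6 \left(-27\right) = \frac{60}{49} - 162 = - \frac{7878}{49}$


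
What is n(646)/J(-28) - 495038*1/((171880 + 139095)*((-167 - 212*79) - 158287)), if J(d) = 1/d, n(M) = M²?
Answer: -318315368851039281/27241720975 ≈ -1.1685e+7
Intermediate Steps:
n(646)/J(-28) - 495038*1/((171880 + 139095)*((-167 - 212*79) - 158287)) = 646²/(1/(-28)) - 495038*1/((171880 + 139095)*((-167 - 212*79) - 158287)) = 417316/(-1/28) - 495038*1/(310975*((-167 - 16748) - 158287)) = 417316*(-28) - 495038*1/(310975*(-16915 - 158287)) = -11684848 - 495038/(310975*(-175202)) = -11684848 - 495038/(-54483441950) = -11684848 - 495038*(-1/54483441950) = -11684848 + 247519/27241720975 = -318315368851039281/27241720975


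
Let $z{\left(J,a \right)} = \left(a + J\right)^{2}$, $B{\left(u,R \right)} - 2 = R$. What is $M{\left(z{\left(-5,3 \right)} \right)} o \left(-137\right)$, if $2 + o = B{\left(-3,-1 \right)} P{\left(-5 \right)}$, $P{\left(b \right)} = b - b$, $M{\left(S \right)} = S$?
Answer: $1096$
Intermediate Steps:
$B{\left(u,R \right)} = 2 + R$
$z{\left(J,a \right)} = \left(J + a\right)^{2}$
$P{\left(b \right)} = 0$
$o = -2$ ($o = -2 + \left(2 - 1\right) 0 = -2 + 1 \cdot 0 = -2 + 0 = -2$)
$M{\left(z{\left(-5,3 \right)} \right)} o \left(-137\right) = \left(-5 + 3\right)^{2} \left(-2\right) \left(-137\right) = \left(-2\right)^{2} \left(-2\right) \left(-137\right) = 4 \left(-2\right) \left(-137\right) = \left(-8\right) \left(-137\right) = 1096$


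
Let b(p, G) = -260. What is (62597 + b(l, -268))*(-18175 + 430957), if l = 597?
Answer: 25731591534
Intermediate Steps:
(62597 + b(l, -268))*(-18175 + 430957) = (62597 - 260)*(-18175 + 430957) = 62337*412782 = 25731591534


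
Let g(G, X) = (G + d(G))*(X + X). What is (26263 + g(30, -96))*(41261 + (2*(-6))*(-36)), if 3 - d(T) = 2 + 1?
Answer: 854831579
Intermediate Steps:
d(T) = 0 (d(T) = 3 - (2 + 1) = 3 - 1*3 = 3 - 3 = 0)
g(G, X) = 2*G*X (g(G, X) = (G + 0)*(X + X) = G*(2*X) = 2*G*X)
(26263 + g(30, -96))*(41261 + (2*(-6))*(-36)) = (26263 + 2*30*(-96))*(41261 + (2*(-6))*(-36)) = (26263 - 5760)*(41261 - 12*(-36)) = 20503*(41261 + 432) = 20503*41693 = 854831579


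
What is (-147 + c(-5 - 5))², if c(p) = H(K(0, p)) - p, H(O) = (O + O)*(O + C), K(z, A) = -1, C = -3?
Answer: 16641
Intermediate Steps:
H(O) = 2*O*(-3 + O) (H(O) = (O + O)*(O - 3) = (2*O)*(-3 + O) = 2*O*(-3 + O))
c(p) = 8 - p (c(p) = 2*(-1)*(-3 - 1) - p = 2*(-1)*(-4) - p = 8 - p)
(-147 + c(-5 - 5))² = (-147 + (8 - (-5 - 5)))² = (-147 + (8 - 1*(-10)))² = (-147 + (8 + 10))² = (-147 + 18)² = (-129)² = 16641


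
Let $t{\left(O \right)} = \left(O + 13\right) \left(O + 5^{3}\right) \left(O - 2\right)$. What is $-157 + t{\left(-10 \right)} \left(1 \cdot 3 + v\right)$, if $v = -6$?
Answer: $12263$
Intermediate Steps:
$t{\left(O \right)} = \left(-2 + O\right) \left(13 + O\right) \left(125 + O\right)$ ($t{\left(O \right)} = \left(13 + O\right) \left(O + 125\right) \left(-2 + O\right) = \left(13 + O\right) \left(125 + O\right) \left(-2 + O\right) = \left(-2 + O\right) \left(13 + O\right) \left(125 + O\right)$)
$-157 + t{\left(-10 \right)} \left(1 \cdot 3 + v\right) = -157 + \left(-3250 + \left(-10\right)^{3} + 136 \left(-10\right)^{2} + 1349 \left(-10\right)\right) \left(1 \cdot 3 - 6\right) = -157 + \left(-3250 - 1000 + 136 \cdot 100 - 13490\right) \left(3 - 6\right) = -157 + \left(-3250 - 1000 + 13600 - 13490\right) \left(-3\right) = -157 - -12420 = -157 + 12420 = 12263$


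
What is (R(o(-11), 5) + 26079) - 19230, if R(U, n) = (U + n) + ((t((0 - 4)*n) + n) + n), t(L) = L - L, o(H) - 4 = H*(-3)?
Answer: 6901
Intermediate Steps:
o(H) = 4 - 3*H (o(H) = 4 + H*(-3) = 4 - 3*H)
t(L) = 0
R(U, n) = U + 3*n (R(U, n) = (U + n) + ((0 + n) + n) = (U + n) + (n + n) = (U + n) + 2*n = U + 3*n)
(R(o(-11), 5) + 26079) - 19230 = (((4 - 3*(-11)) + 3*5) + 26079) - 19230 = (((4 + 33) + 15) + 26079) - 19230 = ((37 + 15) + 26079) - 19230 = (52 + 26079) - 19230 = 26131 - 19230 = 6901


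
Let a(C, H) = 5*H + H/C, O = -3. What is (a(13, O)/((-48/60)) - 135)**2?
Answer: 9090225/676 ≈ 13447.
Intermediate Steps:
(a(13, O)/((-48/60)) - 135)**2 = ((5*(-3) - 3/13)/((-48/60)) - 135)**2 = ((-15 - 3*1/13)/((-48*1/60)) - 135)**2 = ((-15 - 3/13)/(-4/5) - 135)**2 = (-198/13*(-5/4) - 135)**2 = (495/26 - 135)**2 = (-3015/26)**2 = 9090225/676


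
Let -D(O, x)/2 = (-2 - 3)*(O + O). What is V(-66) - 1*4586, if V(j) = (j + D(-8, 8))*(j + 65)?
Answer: -4360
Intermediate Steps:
D(O, x) = 20*O (D(O, x) = -2*(-2 - 3)*(O + O) = -(-10)*2*O = -(-20)*O = 20*O)
V(j) = (-160 + j)*(65 + j) (V(j) = (j + 20*(-8))*(j + 65) = (j - 160)*(65 + j) = (-160 + j)*(65 + j))
V(-66) - 1*4586 = (-10400 + (-66)² - 95*(-66)) - 1*4586 = (-10400 + 4356 + 6270) - 4586 = 226 - 4586 = -4360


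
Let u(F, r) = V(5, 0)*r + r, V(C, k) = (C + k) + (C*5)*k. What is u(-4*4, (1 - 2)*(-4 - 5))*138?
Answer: 7452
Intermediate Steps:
V(C, k) = C + k + 5*C*k (V(C, k) = (C + k) + (5*C)*k = (C + k) + 5*C*k = C + k + 5*C*k)
u(F, r) = 6*r (u(F, r) = (5 + 0 + 5*5*0)*r + r = (5 + 0 + 0)*r + r = 5*r + r = 6*r)
u(-4*4, (1 - 2)*(-4 - 5))*138 = (6*((1 - 2)*(-4 - 5)))*138 = (6*(-1*(-9)))*138 = (6*9)*138 = 54*138 = 7452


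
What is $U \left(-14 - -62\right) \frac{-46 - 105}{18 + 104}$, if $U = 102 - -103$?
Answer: $- \frac{742920}{61} \approx -12179.0$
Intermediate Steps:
$U = 205$ ($U = 102 + 103 = 205$)
$U \left(-14 - -62\right) \frac{-46 - 105}{18 + 104} = 205 \left(-14 - -62\right) \frac{-46 - 105}{18 + 104} = 205 \left(-14 + 62\right) \left(- \frac{151}{122}\right) = 205 \cdot 48 \left(\left(-151\right) \frac{1}{122}\right) = 9840 \left(- \frac{151}{122}\right) = - \frac{742920}{61}$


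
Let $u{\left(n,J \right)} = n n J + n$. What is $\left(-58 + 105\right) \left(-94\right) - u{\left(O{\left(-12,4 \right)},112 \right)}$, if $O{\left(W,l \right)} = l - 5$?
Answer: $-4529$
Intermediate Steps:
$O{\left(W,l \right)} = -5 + l$
$u{\left(n,J \right)} = n + J n^{2}$ ($u{\left(n,J \right)} = n^{2} J + n = J n^{2} + n = n + J n^{2}$)
$\left(-58 + 105\right) \left(-94\right) - u{\left(O{\left(-12,4 \right)},112 \right)} = \left(-58 + 105\right) \left(-94\right) - \left(-5 + 4\right) \left(1 + 112 \left(-5 + 4\right)\right) = 47 \left(-94\right) - - (1 + 112 \left(-1\right)) = -4418 - - (1 - 112) = -4418 - \left(-1\right) \left(-111\right) = -4418 - 111 = -4529$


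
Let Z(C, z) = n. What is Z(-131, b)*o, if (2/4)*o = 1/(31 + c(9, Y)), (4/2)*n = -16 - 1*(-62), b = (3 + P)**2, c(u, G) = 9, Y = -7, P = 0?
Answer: 23/20 ≈ 1.1500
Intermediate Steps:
b = 9 (b = (3 + 0)**2 = 3**2 = 9)
n = 23 (n = (-16 - 1*(-62))/2 = (-16 + 62)/2 = (1/2)*46 = 23)
o = 1/20 (o = 2/(31 + 9) = 2/40 = 2*(1/40) = 1/20 ≈ 0.050000)
Z(C, z) = 23
Z(-131, b)*o = 23*(1/20) = 23/20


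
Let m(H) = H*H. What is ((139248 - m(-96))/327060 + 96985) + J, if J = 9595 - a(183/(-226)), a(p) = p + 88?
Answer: 218652918187/2053210 ≈ 1.0649e+5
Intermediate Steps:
a(p) = 88 + p
m(H) = H²
J = 2148765/226 (J = 9595 - (88 + 183/(-226)) = 9595 - (88 + 183*(-1/226)) = 9595 - (88 - 183/226) = 9595 - 1*19705/226 = 9595 - 19705/226 = 2148765/226 ≈ 9507.8)
((139248 - m(-96))/327060 + 96985) + J = ((139248 - 1*(-96)²)/327060 + 96985) + 2148765/226 = ((139248 - 1*9216)*(1/327060) + 96985) + 2148765/226 = ((139248 - 9216)*(1/327060) + 96985) + 2148765/226 = (130032*(1/327060) + 96985) + 2148765/226 = (3612/9085 + 96985) + 2148765/226 = 881112337/9085 + 2148765/226 = 218652918187/2053210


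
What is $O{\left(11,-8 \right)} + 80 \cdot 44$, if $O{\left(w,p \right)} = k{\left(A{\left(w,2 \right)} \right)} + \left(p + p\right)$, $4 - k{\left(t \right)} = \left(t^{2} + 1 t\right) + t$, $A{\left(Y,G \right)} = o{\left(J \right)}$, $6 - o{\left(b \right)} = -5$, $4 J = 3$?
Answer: $3365$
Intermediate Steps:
$J = \frac{3}{4}$ ($J = \frac{1}{4} \cdot 3 = \frac{3}{4} \approx 0.75$)
$o{\left(b \right)} = 11$ ($o{\left(b \right)} = 6 - -5 = 6 + 5 = 11$)
$A{\left(Y,G \right)} = 11$
$k{\left(t \right)} = 4 - t^{2} - 2 t$ ($k{\left(t \right)} = 4 - \left(\left(t^{2} + 1 t\right) + t\right) = 4 - \left(\left(t^{2} + t\right) + t\right) = 4 - \left(\left(t + t^{2}\right) + t\right) = 4 - \left(t^{2} + 2 t\right) = 4 - t^{2} - 2 t$)
$O{\left(w,p \right)} = -139 + 2 p$ ($O{\left(w,p \right)} = \left(4 - 11^{2} - 22\right) + \left(p + p\right) = \left(4 - 121 - 22\right) + 2 p = -139 + 2 p$)
$O{\left(11,-8 \right)} + 80 \cdot 44 = \left(-139 + 2 \left(-8\right)\right) + 80 \cdot 44 = \left(-139 - 16\right) + 3520 = -155 + 3520 = 3365$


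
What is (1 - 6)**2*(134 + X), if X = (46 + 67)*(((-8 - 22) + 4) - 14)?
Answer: -109650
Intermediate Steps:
X = -4520 (X = 113*((-30 + 4) - 14) = 113*(-26 - 14) = 113*(-40) = -4520)
(1 - 6)**2*(134 + X) = (1 - 6)**2*(134 - 4520) = (-5)**2*(-4386) = 25*(-4386) = -109650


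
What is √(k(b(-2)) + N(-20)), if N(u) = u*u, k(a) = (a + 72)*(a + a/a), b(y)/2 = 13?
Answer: √3046 ≈ 55.191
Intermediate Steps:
b(y) = 26 (b(y) = 2*13 = 26)
k(a) = (1 + a)*(72 + a) (k(a) = (72 + a)*(a + 1) = (72 + a)*(1 + a) = (1 + a)*(72 + a))
N(u) = u²
√(k(b(-2)) + N(-20)) = √((72 + 26² + 73*26) + (-20)²) = √((72 + 676 + 1898) + 400) = √(2646 + 400) = √3046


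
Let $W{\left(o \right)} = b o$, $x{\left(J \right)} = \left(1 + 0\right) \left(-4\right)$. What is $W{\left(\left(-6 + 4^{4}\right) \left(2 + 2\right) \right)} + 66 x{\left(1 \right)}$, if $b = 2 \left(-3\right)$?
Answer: $-6264$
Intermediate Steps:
$x{\left(J \right)} = -4$ ($x{\left(J \right)} = 1 \left(-4\right) = -4$)
$b = -6$
$W{\left(o \right)} = - 6 o$
$W{\left(\left(-6 + 4^{4}\right) \left(2 + 2\right) \right)} + 66 x{\left(1 \right)} = - 6 \left(-6 + 4^{4}\right) \left(2 + 2\right) + 66 \left(-4\right) = - 6 \left(-6 + 256\right) 4 - 264 = - 6 \cdot 250 \cdot 4 - 264 = \left(-6\right) 1000 - 264 = -6000 - 264 = -6264$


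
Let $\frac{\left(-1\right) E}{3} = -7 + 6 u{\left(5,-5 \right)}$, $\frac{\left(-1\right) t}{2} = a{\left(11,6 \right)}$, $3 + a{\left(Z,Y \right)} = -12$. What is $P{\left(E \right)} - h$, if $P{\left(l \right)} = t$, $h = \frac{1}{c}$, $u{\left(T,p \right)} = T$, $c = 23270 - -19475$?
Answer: $\frac{1282349}{42745} \approx 30.0$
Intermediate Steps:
$c = 42745$ ($c = 23270 + 19475 = 42745$)
$a{\left(Z,Y \right)} = -15$ ($a{\left(Z,Y \right)} = -3 - 12 = -15$)
$t = 30$ ($t = \left(-2\right) \left(-15\right) = 30$)
$h = \frac{1}{42745} \approx 2.3395 \cdot 10^{-5}$
$E = -69$ ($E = - 3 \left(-7 + 6 \cdot 5\right) = - 3 \left(-7 + 30\right) = \left(-3\right) 23 = -69$)
$P{\left(l \right)} = 30$
$P{\left(E \right)} - h = 30 - \frac{1}{42745} = \frac{1282349}{42745}$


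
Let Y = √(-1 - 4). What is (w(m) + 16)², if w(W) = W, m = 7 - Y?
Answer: (23 - I*√5)² ≈ 524.0 - 102.86*I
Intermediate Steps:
Y = I*√5 (Y = √(-5) = I*√5 ≈ 2.2361*I)
m = 7 - I*√5 ≈ 7.0 - 2.2361*I
(w(m) + 16)² = ((7 - I*√5) + 16)² = (23 - I*√5)²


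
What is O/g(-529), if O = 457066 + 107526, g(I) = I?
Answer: -564592/529 ≈ -1067.3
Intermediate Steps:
O = 564592
O/g(-529) = 564592/(-529) = 564592*(-1/529) = -564592/529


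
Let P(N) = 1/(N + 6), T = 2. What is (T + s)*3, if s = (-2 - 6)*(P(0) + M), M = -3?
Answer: 74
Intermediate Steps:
P(N) = 1/(6 + N)
s = 68/3 (s = (-2 - 6)*(1/(6 + 0) - 3) = -8*(1/6 - 3) = -8*(⅙ - 3) = -8*(-17/6) = 68/3 ≈ 22.667)
(T + s)*3 = (2 + 68/3)*3 = (74/3)*3 = 74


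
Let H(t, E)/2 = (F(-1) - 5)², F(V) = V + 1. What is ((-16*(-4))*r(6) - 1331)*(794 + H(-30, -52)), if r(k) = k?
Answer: -799268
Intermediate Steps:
F(V) = 1 + V
H(t, E) = 50 (H(t, E) = 2*((1 - 1) - 5)² = 2*(0 - 5)² = 2*(-5)² = 2*25 = 50)
((-16*(-4))*r(6) - 1331)*(794 + H(-30, -52)) = (-16*(-4)*6 - 1331)*(794 + 50) = (64*6 - 1331)*844 = (384 - 1331)*844 = -947*844 = -799268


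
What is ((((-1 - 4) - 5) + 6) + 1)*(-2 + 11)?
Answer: -27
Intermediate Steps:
((((-1 - 4) - 5) + 6) + 1)*(-2 + 11) = (((-5 - 5) + 6) + 1)*9 = ((-10 + 6) + 1)*9 = (-4 + 1)*9 = -3*9 = -27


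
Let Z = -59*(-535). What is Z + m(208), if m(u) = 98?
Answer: 31663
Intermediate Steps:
Z = 31565
Z + m(208) = 31565 + 98 = 31663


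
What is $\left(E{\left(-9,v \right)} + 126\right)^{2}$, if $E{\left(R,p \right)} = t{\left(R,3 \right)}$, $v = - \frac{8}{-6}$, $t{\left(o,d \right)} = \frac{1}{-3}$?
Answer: $\frac{142129}{9} \approx 15792.0$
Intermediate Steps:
$t{\left(o,d \right)} = - \frac{1}{3}$
$v = \frac{4}{3}$ ($v = \left(-8\right) \left(- \frac{1}{6}\right) = \frac{4}{3} \approx 1.3333$)
$E{\left(R,p \right)} = - \frac{1}{3}$
$\left(E{\left(-9,v \right)} + 126\right)^{2} = \left(- \frac{1}{3} + 126\right)^{2} = \left(\frac{377}{3}\right)^{2} = \frac{142129}{9}$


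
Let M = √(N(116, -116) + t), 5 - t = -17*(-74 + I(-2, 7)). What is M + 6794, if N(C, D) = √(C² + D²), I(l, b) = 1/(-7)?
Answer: 6794 + 2*√(-15379 + 1421*√2)/7 ≈ 6794.0 + 33.036*I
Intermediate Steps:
I(l, b) = -⅐
t = -8788/7 (t = 5 - (-17)*(-74 - ⅐) = 5 - (-17)*(-519)/7 = 5 - 1*8823/7 = 5 - 8823/7 = -8788/7 ≈ -1255.4)
M = √(-8788/7 + 116*√2) (M = √(√(116² + (-116)²) - 8788/7) = √(√(13456 + 13456) - 8788/7) = √(√26912 - 8788/7) = √(116*√2 - 8788/7) = √(-8788/7 + 116*√2) ≈ 33.036*I)
M + 6794 = 2*√(-15379 + 1421*√2)/7 + 6794 = 6794 + 2*√(-15379 + 1421*√2)/7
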